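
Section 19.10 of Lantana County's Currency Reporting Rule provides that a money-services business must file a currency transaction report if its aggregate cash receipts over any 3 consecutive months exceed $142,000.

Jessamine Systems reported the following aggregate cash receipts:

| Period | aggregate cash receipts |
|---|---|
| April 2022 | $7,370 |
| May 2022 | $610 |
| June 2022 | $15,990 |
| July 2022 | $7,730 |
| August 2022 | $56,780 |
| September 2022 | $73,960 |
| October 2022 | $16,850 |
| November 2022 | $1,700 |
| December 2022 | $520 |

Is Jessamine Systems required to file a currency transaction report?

Yes

April 2022–June 2022: $7,370 + $610 + $15,990 = $23,970 (under)
May 2022–July 2022: $610 + $15,990 + $7,730 = $24,330 (under)
June 2022–August 2022: $15,990 + $7,730 + $56,780 = $80,500 (under)
July 2022–September 2022: $7,730 + $56,780 + $73,960 = $138,470 (under)
August 2022–October 2022: $56,780 + $73,960 + $16,850 = $147,590 (over)
September 2022–November 2022: $73,960 + $16,850 + $1,700 = $92,510 (under)
October 2022–December 2022: $16,850 + $1,700 + $520 = $19,070 (under)
At least one window exceeds $142,000.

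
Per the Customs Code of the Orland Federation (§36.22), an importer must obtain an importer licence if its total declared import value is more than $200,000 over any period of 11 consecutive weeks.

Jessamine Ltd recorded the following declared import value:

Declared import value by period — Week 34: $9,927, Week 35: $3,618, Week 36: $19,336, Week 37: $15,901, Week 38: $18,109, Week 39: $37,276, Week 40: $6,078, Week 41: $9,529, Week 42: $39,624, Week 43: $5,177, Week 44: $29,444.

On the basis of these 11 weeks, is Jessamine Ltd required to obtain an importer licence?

No

Total declared import value: $9,927 + $3,618 + $19,336 + $15,901 + $18,109 + $37,276 + $6,078 + $9,529 + $39,624 + $5,177 + $29,444 = $194,019.
$194,019 ≤ $200,000, so the threshold is not exceeded.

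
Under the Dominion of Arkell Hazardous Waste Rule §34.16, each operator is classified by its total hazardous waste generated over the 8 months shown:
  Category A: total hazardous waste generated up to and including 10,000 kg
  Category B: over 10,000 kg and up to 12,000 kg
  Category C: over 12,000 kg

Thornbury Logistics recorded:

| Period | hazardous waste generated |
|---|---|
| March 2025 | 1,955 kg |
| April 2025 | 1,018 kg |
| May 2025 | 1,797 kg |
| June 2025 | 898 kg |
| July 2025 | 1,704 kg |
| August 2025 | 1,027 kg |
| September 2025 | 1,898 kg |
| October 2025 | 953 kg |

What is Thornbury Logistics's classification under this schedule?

Category B

Total hazardous waste generated: 1,955 kg + 1,018 kg + 1,797 kg + 898 kg + 1,704 kg + 1,027 kg + 1,898 kg + 953 kg = 11,250 kg.
10,000 kg < 11,250 kg ≤ 12,000 kg, so Category B applies.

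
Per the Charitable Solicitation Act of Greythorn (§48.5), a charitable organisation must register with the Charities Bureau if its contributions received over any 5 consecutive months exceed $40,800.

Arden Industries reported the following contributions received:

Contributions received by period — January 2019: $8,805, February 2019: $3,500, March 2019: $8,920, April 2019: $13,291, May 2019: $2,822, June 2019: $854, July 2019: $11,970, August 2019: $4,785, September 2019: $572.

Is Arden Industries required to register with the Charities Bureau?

January 2019–May 2019: $8,805 + $3,500 + $8,920 + $13,291 + $2,822 = $37,338 (under)
February 2019–June 2019: $3,500 + $8,920 + $13,291 + $2,822 + $854 = $29,387 (under)
March 2019–July 2019: $8,920 + $13,291 + $2,822 + $854 + $11,970 = $37,857 (under)
April 2019–August 2019: $13,291 + $2,822 + $854 + $11,970 + $4,785 = $33,722 (under)
May 2019–September 2019: $2,822 + $854 + $11,970 + $4,785 + $572 = $21,003 (under)
No window exceeds $40,800.

No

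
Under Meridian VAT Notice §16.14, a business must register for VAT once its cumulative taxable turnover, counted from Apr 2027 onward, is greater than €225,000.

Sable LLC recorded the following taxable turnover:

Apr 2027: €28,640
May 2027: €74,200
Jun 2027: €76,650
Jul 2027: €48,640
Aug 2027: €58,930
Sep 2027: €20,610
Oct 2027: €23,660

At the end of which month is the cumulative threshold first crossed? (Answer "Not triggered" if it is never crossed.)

Jul 2027

Through Apr 2027: €28,640
Through May 2027: €102,840
Through Jun 2027: €179,490
Through Jul 2027: €228,130 ← exceeds threshold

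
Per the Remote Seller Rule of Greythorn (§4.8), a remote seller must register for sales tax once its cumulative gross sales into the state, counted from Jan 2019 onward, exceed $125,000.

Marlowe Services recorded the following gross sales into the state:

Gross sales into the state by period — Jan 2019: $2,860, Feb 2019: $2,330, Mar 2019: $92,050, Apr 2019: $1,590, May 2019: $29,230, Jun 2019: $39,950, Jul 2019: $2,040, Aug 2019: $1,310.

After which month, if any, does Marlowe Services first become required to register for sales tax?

May 2019

Through Jan 2019: $2,860
Through Feb 2019: $5,190
Through Mar 2019: $97,240
Through Apr 2019: $98,830
Through May 2019: $128,060 ← exceeds threshold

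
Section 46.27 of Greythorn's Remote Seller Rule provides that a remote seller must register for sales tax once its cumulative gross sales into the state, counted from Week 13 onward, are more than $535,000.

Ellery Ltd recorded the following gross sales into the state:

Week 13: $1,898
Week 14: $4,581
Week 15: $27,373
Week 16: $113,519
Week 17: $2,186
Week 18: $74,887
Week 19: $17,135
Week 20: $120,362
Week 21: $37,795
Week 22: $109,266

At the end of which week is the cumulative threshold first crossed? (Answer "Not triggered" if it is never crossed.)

Not triggered

Through Week 13: $1,898
Through Week 14: $6,479
Through Week 15: $33,852
Through Week 16: $147,371
Through Week 17: $149,557
Through Week 18: $224,444
Through Week 19: $241,579
Through Week 20: $361,941
Through Week 21: $399,736
Through Week 22: $509,002
Final cumulative total $509,002 ≤ $535,000; the threshold is never exceeded.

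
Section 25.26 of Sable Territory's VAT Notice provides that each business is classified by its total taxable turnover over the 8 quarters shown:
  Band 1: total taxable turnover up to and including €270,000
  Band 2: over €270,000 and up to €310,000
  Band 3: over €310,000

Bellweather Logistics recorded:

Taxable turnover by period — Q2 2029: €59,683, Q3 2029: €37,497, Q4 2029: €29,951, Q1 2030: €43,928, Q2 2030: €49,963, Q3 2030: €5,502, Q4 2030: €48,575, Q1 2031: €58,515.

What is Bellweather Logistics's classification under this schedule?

Band 3

Total taxable turnover: €59,683 + €37,497 + €29,951 + €43,928 + €49,963 + €5,502 + €48,575 + €58,515 = €333,614.
€333,614 > €310,000, so Band 3 applies.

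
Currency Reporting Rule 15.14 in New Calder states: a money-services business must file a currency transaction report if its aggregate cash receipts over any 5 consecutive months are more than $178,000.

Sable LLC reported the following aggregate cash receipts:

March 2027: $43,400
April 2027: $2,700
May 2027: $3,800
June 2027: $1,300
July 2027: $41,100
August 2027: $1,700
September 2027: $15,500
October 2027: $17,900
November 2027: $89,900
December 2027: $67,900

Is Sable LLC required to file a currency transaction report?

Yes

March 2027–July 2027: $43,400 + $2,700 + $3,800 + $1,300 + $41,100 = $92,300 (under)
April 2027–August 2027: $2,700 + $3,800 + $1,300 + $41,100 + $1,700 = $50,600 (under)
May 2027–September 2027: $3,800 + $1,300 + $41,100 + $1,700 + $15,500 = $63,400 (under)
June 2027–October 2027: $1,300 + $41,100 + $1,700 + $15,500 + $17,900 = $77,500 (under)
July 2027–November 2027: $41,100 + $1,700 + $15,500 + $17,900 + $89,900 = $166,100 (under)
August 2027–December 2027: $1,700 + $15,500 + $17,900 + $89,900 + $67,900 = $192,900 (over)
At least one window exceeds $178,000.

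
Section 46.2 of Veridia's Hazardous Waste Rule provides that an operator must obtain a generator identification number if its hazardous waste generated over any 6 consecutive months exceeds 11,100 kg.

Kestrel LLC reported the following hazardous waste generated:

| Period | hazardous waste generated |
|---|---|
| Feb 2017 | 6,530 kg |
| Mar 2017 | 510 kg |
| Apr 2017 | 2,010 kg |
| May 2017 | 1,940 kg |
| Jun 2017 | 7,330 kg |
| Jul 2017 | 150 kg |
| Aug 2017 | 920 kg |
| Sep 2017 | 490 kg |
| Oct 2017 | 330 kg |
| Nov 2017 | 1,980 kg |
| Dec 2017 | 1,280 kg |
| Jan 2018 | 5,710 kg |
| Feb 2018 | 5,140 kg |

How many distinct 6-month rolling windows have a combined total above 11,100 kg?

Feb 2017–Jul 2017: 6,530 kg + 510 kg + 2,010 kg + 1,940 kg + 7,330 kg + 150 kg = 18,470 kg (over)
Mar 2017–Aug 2017: 510 kg + 2,010 kg + 1,940 kg + 7,330 kg + 150 kg + 920 kg = 12,860 kg (over)
Apr 2017–Sep 2017: 2,010 kg + 1,940 kg + 7,330 kg + 150 kg + 920 kg + 490 kg = 12,840 kg (over)
May 2017–Oct 2017: 1,940 kg + 7,330 kg + 150 kg + 920 kg + 490 kg + 330 kg = 11,160 kg (over)
Jun 2017–Nov 2017: 7,330 kg + 150 kg + 920 kg + 490 kg + 330 kg + 1,980 kg = 11,200 kg (over)
Jul 2017–Dec 2017: 150 kg + 920 kg + 490 kg + 330 kg + 1,980 kg + 1,280 kg = 5,150 kg (under)
Aug 2017–Jan 2018: 920 kg + 490 kg + 330 kg + 1,980 kg + 1,280 kg + 5,710 kg = 10,710 kg (under)
Sep 2017–Feb 2018: 490 kg + 330 kg + 1,980 kg + 1,280 kg + 5,710 kg + 5,140 kg = 14,930 kg (over)
6 windows exceed the threshold.

6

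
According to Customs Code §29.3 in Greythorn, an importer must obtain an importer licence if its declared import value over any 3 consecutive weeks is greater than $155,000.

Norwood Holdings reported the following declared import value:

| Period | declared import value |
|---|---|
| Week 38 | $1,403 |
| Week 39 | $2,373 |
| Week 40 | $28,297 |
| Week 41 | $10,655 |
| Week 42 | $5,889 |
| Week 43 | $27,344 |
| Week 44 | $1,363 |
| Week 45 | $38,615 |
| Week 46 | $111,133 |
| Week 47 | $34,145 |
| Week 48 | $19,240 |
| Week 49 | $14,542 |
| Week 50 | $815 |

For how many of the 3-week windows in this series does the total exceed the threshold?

2

Week 38–Week 40: $1,403 + $2,373 + $28,297 = $32,073 (under)
Week 39–Week 41: $2,373 + $28,297 + $10,655 = $41,325 (under)
Week 40–Week 42: $28,297 + $10,655 + $5,889 = $44,841 (under)
Week 41–Week 43: $10,655 + $5,889 + $27,344 = $43,888 (under)
Week 42–Week 44: $5,889 + $27,344 + $1,363 = $34,596 (under)
Week 43–Week 45: $27,344 + $1,363 + $38,615 = $67,322 (under)
Week 44–Week 46: $1,363 + $38,615 + $111,133 = $151,111 (under)
Week 45–Week 47: $38,615 + $111,133 + $34,145 = $183,893 (over)
Week 46–Week 48: $111,133 + $34,145 + $19,240 = $164,518 (over)
Week 47–Week 49: $34,145 + $19,240 + $14,542 = $67,927 (under)
Week 48–Week 50: $19,240 + $14,542 + $815 = $34,597 (under)
2 windows exceed the threshold.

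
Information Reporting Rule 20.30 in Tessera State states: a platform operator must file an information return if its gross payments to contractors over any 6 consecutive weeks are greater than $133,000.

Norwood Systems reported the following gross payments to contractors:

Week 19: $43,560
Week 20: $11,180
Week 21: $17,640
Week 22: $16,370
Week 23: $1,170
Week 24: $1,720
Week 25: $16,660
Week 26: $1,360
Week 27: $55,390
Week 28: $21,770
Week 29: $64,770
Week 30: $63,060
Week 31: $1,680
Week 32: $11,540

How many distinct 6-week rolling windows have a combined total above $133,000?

Week 19–Week 24: $43,560 + $11,180 + $17,640 + $16,370 + $1,170 + $1,720 = $91,640 (under)
Week 20–Week 25: $11,180 + $17,640 + $16,370 + $1,170 + $1,720 + $16,660 = $64,740 (under)
Week 21–Week 26: $17,640 + $16,370 + $1,170 + $1,720 + $16,660 + $1,360 = $54,920 (under)
Week 22–Week 27: $16,370 + $1,170 + $1,720 + $16,660 + $1,360 + $55,390 = $92,670 (under)
Week 23–Week 28: $1,170 + $1,720 + $16,660 + $1,360 + $55,390 + $21,770 = $98,070 (under)
Week 24–Week 29: $1,720 + $16,660 + $1,360 + $55,390 + $21,770 + $64,770 = $161,670 (over)
Week 25–Week 30: $16,660 + $1,360 + $55,390 + $21,770 + $64,770 + $63,060 = $223,010 (over)
Week 26–Week 31: $1,360 + $55,390 + $21,770 + $64,770 + $63,060 + $1,680 = $208,030 (over)
Week 27–Week 32: $55,390 + $21,770 + $64,770 + $63,060 + $1,680 + $11,540 = $218,210 (over)
4 windows exceed the threshold.

4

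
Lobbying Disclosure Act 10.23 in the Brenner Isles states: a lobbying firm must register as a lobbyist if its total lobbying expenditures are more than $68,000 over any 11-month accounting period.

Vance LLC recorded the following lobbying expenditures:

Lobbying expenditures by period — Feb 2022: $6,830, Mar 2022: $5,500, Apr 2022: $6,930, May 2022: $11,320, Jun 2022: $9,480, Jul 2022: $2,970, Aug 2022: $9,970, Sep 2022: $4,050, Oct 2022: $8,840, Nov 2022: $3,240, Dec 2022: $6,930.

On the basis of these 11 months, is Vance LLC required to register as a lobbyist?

Yes

Total lobbying expenditures: $6,830 + $5,500 + $6,930 + $11,320 + $9,480 + $2,970 + $9,970 + $4,050 + $8,840 + $3,240 + $6,930 = $76,060.
$76,060 > $68,000, so the threshold is exceeded.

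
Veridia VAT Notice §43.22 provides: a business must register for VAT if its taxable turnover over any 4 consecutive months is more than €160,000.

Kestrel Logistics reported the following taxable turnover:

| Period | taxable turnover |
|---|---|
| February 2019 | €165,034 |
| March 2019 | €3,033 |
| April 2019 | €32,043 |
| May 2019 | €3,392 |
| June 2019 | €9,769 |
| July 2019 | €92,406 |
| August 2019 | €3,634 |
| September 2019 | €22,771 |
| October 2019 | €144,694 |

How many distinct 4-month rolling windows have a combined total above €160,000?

February 2019–May 2019: €165,034 + €3,033 + €32,043 + €3,392 = €203,502 (over)
March 2019–June 2019: €3,033 + €32,043 + €3,392 + €9,769 = €48,237 (under)
April 2019–July 2019: €32,043 + €3,392 + €9,769 + €92,406 = €137,610 (under)
May 2019–August 2019: €3,392 + €9,769 + €92,406 + €3,634 = €109,201 (under)
June 2019–September 2019: €9,769 + €92,406 + €3,634 + €22,771 = €128,580 (under)
July 2019–October 2019: €92,406 + €3,634 + €22,771 + €144,694 = €263,505 (over)
2 windows exceed the threshold.

2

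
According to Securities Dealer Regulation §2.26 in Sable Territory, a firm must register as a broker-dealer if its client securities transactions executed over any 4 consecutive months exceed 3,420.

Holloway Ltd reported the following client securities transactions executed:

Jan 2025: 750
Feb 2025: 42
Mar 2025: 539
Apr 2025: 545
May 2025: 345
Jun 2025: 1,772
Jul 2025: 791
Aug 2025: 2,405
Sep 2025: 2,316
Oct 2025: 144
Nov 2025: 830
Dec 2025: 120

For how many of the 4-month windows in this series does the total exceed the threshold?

Jan 2025–Apr 2025: 750 + 42 + 539 + 545 = 1,876 (under)
Feb 2025–May 2025: 42 + 539 + 545 + 345 = 1,471 (under)
Mar 2025–Jun 2025: 539 + 545 + 345 + 1,772 = 3,201 (under)
Apr 2025–Jul 2025: 545 + 345 + 1,772 + 791 = 3,453 (over)
May 2025–Aug 2025: 345 + 1,772 + 791 + 2,405 = 5,313 (over)
Jun 2025–Sep 2025: 1,772 + 791 + 2,405 + 2,316 = 7,284 (over)
Jul 2025–Oct 2025: 791 + 2,405 + 2,316 + 144 = 5,656 (over)
Aug 2025–Nov 2025: 2,405 + 2,316 + 144 + 830 = 5,695 (over)
Sep 2025–Dec 2025: 2,316 + 144 + 830 + 120 = 3,410 (under)
5 windows exceed the threshold.

5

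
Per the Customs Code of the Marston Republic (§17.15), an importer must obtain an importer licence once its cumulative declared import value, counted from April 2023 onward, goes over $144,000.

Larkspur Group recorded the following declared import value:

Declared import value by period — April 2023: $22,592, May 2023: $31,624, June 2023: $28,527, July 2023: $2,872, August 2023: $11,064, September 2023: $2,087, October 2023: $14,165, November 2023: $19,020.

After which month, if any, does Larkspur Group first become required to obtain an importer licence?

Through April 2023: $22,592
Through May 2023: $54,216
Through June 2023: $82,743
Through July 2023: $85,615
Through August 2023: $96,679
Through September 2023: $98,766
Through October 2023: $112,931
Through November 2023: $131,951
Final cumulative total $131,951 ≤ $144,000; the threshold is never exceeded.

Not triggered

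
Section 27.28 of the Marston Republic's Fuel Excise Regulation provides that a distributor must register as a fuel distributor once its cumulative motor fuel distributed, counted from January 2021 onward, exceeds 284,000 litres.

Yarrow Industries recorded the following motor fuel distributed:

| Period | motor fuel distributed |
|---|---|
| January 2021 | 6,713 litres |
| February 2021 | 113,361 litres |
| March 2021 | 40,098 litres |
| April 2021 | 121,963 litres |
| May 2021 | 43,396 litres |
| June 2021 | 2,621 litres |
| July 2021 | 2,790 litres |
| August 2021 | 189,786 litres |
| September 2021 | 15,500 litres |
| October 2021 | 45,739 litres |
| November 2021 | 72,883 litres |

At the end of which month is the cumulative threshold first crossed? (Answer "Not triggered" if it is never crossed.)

May 2021

Through January 2021: 6,713 litres
Through February 2021: 120,074 litres
Through March 2021: 160,172 litres
Through April 2021: 282,135 litres
Through May 2021: 325,531 litres ← exceeds threshold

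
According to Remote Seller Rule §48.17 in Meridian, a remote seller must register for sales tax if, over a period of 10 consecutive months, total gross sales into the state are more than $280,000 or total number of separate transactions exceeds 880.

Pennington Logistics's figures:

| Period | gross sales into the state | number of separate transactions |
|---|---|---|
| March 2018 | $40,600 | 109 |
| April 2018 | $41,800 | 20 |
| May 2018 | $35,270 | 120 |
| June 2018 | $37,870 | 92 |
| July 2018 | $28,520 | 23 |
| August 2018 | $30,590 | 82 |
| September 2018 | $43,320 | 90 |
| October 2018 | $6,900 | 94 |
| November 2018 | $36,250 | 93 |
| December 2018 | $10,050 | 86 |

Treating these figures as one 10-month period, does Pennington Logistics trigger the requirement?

Total gross sales into the state: $40,600 + $41,800 + $35,270 + $37,870 + $28,520 + $30,590 + $43,320 + $6,900 + $36,250 + $10,050 = $311,170 (> $280,000).
Total number of separate transactions: 109 + 20 + 120 + 92 + 23 + 82 + 90 + 94 + 93 + 86 = 809 (≤ 880).
The test is 'or': at least one threshold is exceeded.

Yes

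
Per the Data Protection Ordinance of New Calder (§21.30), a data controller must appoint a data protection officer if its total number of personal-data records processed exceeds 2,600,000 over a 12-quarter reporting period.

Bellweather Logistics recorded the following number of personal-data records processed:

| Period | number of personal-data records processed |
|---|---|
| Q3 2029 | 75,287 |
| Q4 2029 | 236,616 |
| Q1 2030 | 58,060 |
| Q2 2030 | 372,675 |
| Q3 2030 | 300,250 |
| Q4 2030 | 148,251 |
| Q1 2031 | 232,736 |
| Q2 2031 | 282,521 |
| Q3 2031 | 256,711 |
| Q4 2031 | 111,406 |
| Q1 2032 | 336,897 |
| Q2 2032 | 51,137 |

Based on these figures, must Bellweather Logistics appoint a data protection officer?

Total number of personal-data records processed: 75,287 + 236,616 + 58,060 + 372,675 + 300,250 + 148,251 + 232,736 + 282,521 + 256,711 + 111,406 + 336,897 + 51,137 = 2,462,547.
2,462,547 ≤ 2,600,000, so the threshold is not exceeded.

No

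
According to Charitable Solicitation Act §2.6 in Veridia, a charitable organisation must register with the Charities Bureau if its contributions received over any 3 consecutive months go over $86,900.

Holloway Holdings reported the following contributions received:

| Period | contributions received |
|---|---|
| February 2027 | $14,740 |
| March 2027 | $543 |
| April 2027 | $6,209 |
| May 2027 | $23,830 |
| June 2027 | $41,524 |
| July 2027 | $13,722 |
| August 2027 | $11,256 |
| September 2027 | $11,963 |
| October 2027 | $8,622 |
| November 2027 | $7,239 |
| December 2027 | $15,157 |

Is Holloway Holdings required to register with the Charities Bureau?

No

February 2027–April 2027: $14,740 + $543 + $6,209 = $21,492 (under)
March 2027–May 2027: $543 + $6,209 + $23,830 = $30,582 (under)
April 2027–June 2027: $6,209 + $23,830 + $41,524 = $71,563 (under)
May 2027–July 2027: $23,830 + $41,524 + $13,722 = $79,076 (under)
June 2027–August 2027: $41,524 + $13,722 + $11,256 = $66,502 (under)
July 2027–September 2027: $13,722 + $11,256 + $11,963 = $36,941 (under)
August 2027–October 2027: $11,256 + $11,963 + $8,622 = $31,841 (under)
September 2027–November 2027: $11,963 + $8,622 + $7,239 = $27,824 (under)
October 2027–December 2027: $8,622 + $7,239 + $15,157 = $31,018 (under)
No window exceeds $86,900.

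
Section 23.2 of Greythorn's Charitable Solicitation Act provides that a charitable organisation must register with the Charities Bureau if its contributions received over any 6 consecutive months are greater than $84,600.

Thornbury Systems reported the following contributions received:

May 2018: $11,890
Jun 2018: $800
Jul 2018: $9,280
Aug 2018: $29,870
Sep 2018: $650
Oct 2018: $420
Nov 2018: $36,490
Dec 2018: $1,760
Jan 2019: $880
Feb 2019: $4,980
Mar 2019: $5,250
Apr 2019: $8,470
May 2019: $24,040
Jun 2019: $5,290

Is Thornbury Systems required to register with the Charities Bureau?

May 2018–Oct 2018: $11,890 + $800 + $9,280 + $29,870 + $650 + $420 = $52,910 (under)
Jun 2018–Nov 2018: $800 + $9,280 + $29,870 + $650 + $420 + $36,490 = $77,510 (under)
Jul 2018–Dec 2018: $9,280 + $29,870 + $650 + $420 + $36,490 + $1,760 = $78,470 (under)
Aug 2018–Jan 2019: $29,870 + $650 + $420 + $36,490 + $1,760 + $880 = $70,070 (under)
Sep 2018–Feb 2019: $650 + $420 + $36,490 + $1,760 + $880 + $4,980 = $45,180 (under)
Oct 2018–Mar 2019: $420 + $36,490 + $1,760 + $880 + $4,980 + $5,250 = $49,780 (under)
Nov 2018–Apr 2019: $36,490 + $1,760 + $880 + $4,980 + $5,250 + $8,470 = $57,830 (under)
Dec 2018–May 2019: $1,760 + $880 + $4,980 + $5,250 + $8,470 + $24,040 = $45,380 (under)
Jan 2019–Jun 2019: $880 + $4,980 + $5,250 + $8,470 + $24,040 + $5,290 = $48,910 (under)
No window exceeds $84,600.

No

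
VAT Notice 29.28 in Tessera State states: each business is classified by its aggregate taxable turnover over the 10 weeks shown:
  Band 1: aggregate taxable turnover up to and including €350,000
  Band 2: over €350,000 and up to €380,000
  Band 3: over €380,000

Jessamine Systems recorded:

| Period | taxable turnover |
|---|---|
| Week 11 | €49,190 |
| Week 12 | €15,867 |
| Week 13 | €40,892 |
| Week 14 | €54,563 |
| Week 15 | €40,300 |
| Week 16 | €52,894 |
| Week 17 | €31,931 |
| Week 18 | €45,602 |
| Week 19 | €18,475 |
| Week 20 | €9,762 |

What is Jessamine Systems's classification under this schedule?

Aggregate taxable turnover: €49,190 + €15,867 + €40,892 + €54,563 + €40,300 + €52,894 + €31,931 + €45,602 + €18,475 + €9,762 = €359,476.
€350,000 < €359,476 ≤ €380,000, so Band 2 applies.

Band 2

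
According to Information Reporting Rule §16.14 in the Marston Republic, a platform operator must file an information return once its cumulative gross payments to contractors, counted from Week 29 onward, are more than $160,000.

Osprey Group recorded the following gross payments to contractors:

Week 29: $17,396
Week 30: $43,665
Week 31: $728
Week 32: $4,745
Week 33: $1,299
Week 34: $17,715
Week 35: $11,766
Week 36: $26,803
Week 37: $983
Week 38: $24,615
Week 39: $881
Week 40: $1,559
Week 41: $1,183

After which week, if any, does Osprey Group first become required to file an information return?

Through Week 29: $17,396
Through Week 30: $61,061
Through Week 31: $61,789
Through Week 32: $66,534
Through Week 33: $67,833
Through Week 34: $85,548
Through Week 35: $97,314
Through Week 36: $124,117
Through Week 37: $125,100
Through Week 38: $149,715
Through Week 39: $150,596
Through Week 40: $152,155
Through Week 41: $153,338
Final cumulative total $153,338 ≤ $160,000; the threshold is never exceeded.

Not triggered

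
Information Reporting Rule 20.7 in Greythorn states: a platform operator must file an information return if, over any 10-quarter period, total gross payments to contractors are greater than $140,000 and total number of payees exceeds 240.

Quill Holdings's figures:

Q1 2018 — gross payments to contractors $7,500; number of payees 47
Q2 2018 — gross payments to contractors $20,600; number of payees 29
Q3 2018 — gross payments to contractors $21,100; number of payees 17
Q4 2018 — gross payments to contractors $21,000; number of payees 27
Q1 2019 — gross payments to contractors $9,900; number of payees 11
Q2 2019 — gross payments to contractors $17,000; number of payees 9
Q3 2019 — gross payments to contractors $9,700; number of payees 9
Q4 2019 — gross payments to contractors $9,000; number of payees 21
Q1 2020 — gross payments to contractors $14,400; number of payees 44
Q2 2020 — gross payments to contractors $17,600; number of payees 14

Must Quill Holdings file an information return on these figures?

No

Total gross payments to contractors: $7,500 + $20,600 + $21,100 + $21,000 + $9,900 + $17,000 + $9,700 + $9,000 + $14,400 + $17,600 = $147,800 (> $140,000).
Total number of payees: 47 + 29 + 17 + 27 + 11 + 9 + 9 + 21 + 44 + 14 = 228 (≤ 240).
The test is 'and': the rule requires both, and at least one is not exceeded.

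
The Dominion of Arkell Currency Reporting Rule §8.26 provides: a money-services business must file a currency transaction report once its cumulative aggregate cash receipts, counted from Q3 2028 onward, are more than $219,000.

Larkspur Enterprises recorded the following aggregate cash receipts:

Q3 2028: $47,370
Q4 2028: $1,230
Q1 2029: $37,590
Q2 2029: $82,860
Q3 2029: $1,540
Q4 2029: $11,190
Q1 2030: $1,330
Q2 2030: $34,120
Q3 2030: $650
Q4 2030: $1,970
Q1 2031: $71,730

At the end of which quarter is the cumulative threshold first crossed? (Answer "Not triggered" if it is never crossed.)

Through Q3 2028: $47,370
Through Q4 2028: $48,600
Through Q1 2029: $86,190
Through Q2 2029: $169,050
Through Q3 2029: $170,590
Through Q4 2029: $181,780
Through Q1 2030: $183,110
Through Q2 2030: $217,230
Through Q3 2030: $217,880
Through Q4 2030: $219,850 ← exceeds threshold

Q4 2030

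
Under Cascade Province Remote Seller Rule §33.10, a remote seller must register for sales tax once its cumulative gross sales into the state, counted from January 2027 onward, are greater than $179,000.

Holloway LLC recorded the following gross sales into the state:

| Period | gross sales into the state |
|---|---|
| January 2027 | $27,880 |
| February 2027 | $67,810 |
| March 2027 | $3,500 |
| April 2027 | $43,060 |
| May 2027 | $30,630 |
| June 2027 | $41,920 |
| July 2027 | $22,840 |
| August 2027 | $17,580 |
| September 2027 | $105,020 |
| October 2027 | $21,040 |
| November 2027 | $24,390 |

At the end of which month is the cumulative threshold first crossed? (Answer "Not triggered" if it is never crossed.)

Through January 2027: $27,880
Through February 2027: $95,690
Through March 2027: $99,190
Through April 2027: $142,250
Through May 2027: $172,880
Through June 2027: $214,800 ← exceeds threshold

June 2027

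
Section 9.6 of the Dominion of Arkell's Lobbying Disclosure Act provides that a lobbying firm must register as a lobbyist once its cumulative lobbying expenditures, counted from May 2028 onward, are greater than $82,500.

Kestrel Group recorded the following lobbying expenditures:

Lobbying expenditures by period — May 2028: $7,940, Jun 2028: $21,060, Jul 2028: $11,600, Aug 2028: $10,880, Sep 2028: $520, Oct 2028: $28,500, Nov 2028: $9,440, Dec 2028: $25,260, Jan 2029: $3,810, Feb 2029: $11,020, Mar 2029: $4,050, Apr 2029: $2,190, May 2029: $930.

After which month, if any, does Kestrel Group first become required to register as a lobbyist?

Through May 2028: $7,940
Through Jun 2028: $29,000
Through Jul 2028: $40,600
Through Aug 2028: $51,480
Through Sep 2028: $52,000
Through Oct 2028: $80,500
Through Nov 2028: $89,940 ← exceeds threshold

Nov 2028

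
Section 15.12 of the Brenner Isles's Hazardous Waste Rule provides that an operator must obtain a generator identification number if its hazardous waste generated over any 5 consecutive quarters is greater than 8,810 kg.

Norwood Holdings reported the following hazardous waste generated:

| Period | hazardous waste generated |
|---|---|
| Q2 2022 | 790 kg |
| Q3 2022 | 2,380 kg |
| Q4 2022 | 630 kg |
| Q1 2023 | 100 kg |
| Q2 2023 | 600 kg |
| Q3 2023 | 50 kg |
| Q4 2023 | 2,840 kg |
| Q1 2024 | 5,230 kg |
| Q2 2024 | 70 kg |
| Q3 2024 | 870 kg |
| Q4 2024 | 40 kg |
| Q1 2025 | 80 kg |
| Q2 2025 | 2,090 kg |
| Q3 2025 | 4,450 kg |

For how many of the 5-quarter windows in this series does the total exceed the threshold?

Q2 2022–Q2 2023: 790 kg + 2,380 kg + 630 kg + 100 kg + 600 kg = 4,500 kg (under)
Q3 2022–Q3 2023: 2,380 kg + 630 kg + 100 kg + 600 kg + 50 kg = 3,760 kg (under)
Q4 2022–Q4 2023: 630 kg + 100 kg + 600 kg + 50 kg + 2,840 kg = 4,220 kg (under)
Q1 2023–Q1 2024: 100 kg + 600 kg + 50 kg + 2,840 kg + 5,230 kg = 8,820 kg (over)
Q2 2023–Q2 2024: 600 kg + 50 kg + 2,840 kg + 5,230 kg + 70 kg = 8,790 kg (under)
Q3 2023–Q3 2024: 50 kg + 2,840 kg + 5,230 kg + 70 kg + 870 kg = 9,060 kg (over)
Q4 2023–Q4 2024: 2,840 kg + 5,230 kg + 70 kg + 870 kg + 40 kg = 9,050 kg (over)
Q1 2024–Q1 2025: 5,230 kg + 70 kg + 870 kg + 40 kg + 80 kg = 6,290 kg (under)
Q2 2024–Q2 2025: 70 kg + 870 kg + 40 kg + 80 kg + 2,090 kg = 3,150 kg (under)
Q3 2024–Q3 2025: 870 kg + 40 kg + 80 kg + 2,090 kg + 4,450 kg = 7,530 kg (under)
3 windows exceed the threshold.

3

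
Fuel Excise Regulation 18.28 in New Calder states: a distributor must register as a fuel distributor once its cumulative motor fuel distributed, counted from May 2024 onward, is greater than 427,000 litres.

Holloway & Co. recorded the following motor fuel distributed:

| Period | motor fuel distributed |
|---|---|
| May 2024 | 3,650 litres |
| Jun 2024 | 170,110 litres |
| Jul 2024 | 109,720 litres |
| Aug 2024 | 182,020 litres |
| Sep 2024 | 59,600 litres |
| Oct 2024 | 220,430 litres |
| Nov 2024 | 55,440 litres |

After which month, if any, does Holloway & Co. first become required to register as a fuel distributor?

Through May 2024: 3,650 litres
Through Jun 2024: 173,760 litres
Through Jul 2024: 283,480 litres
Through Aug 2024: 465,500 litres ← exceeds threshold

Aug 2024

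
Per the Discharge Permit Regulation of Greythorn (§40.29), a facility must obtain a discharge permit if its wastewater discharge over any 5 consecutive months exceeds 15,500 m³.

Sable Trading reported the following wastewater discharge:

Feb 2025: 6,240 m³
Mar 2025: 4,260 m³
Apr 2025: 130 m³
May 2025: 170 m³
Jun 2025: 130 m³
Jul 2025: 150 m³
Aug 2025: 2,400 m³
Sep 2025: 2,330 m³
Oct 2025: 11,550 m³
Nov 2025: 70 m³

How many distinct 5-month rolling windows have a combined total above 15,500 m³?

Feb 2025–Jun 2025: 6,240 m³ + 4,260 m³ + 130 m³ + 170 m³ + 130 m³ = 10,930 m³ (under)
Mar 2025–Jul 2025: 4,260 m³ + 130 m³ + 170 m³ + 130 m³ + 150 m³ = 4,840 m³ (under)
Apr 2025–Aug 2025: 130 m³ + 170 m³ + 130 m³ + 150 m³ + 2,400 m³ = 2,980 m³ (under)
May 2025–Sep 2025: 170 m³ + 130 m³ + 150 m³ + 2,400 m³ + 2,330 m³ = 5,180 m³ (under)
Jun 2025–Oct 2025: 130 m³ + 150 m³ + 2,400 m³ + 2,330 m³ + 11,550 m³ = 16,560 m³ (over)
Jul 2025–Nov 2025: 150 m³ + 2,400 m³ + 2,330 m³ + 11,550 m³ + 70 m³ = 16,500 m³ (over)
2 windows exceed the threshold.

2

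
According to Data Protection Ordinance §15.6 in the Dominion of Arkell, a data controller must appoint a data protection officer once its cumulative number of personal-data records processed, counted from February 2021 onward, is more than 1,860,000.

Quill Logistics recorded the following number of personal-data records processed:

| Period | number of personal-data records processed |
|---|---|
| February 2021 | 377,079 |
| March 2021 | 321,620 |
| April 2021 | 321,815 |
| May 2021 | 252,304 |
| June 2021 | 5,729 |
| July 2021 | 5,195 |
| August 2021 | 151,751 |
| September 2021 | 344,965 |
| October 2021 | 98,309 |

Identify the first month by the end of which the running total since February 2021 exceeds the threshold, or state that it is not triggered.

Through February 2021: 377,079
Through March 2021: 698,699
Through April 2021: 1,020,514
Through May 2021: 1,272,818
Through June 2021: 1,278,547
Through July 2021: 1,283,742
Through August 2021: 1,435,493
Through September 2021: 1,780,458
Through October 2021: 1,878,767 ← exceeds threshold

October 2021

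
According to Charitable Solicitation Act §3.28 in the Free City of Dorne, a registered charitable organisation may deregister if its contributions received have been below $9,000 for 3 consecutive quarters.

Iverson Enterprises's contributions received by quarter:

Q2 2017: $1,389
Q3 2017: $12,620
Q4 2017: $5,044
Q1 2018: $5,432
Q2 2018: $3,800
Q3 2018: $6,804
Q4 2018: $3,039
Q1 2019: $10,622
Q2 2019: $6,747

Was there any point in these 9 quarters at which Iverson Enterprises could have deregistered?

Yes

Quarters below $9,000: Q2 2017, Q4 2017, Q1 2018, Q2 2018, Q3 2018, Q4 2018, Q2 2019.
Longest run of consecutive quarters below the threshold: 5.
5 ≥ 3, so Iverson Enterprises became eligible.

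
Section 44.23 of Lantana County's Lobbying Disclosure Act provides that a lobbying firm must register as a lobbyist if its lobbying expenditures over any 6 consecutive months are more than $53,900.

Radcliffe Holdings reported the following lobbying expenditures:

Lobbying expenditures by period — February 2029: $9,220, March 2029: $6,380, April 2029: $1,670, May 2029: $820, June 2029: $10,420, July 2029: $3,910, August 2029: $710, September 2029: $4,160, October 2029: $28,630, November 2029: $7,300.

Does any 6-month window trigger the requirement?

February 2029–July 2029: $9,220 + $6,380 + $1,670 + $820 + $10,420 + $3,910 = $32,420 (under)
March 2029–August 2029: $6,380 + $1,670 + $820 + $10,420 + $3,910 + $710 = $23,910 (under)
April 2029–September 2029: $1,670 + $820 + $10,420 + $3,910 + $710 + $4,160 = $21,690 (under)
May 2029–October 2029: $820 + $10,420 + $3,910 + $710 + $4,160 + $28,630 = $48,650 (under)
June 2029–November 2029: $10,420 + $3,910 + $710 + $4,160 + $28,630 + $7,300 = $55,130 (over)
At least one window exceeds $53,900.

Yes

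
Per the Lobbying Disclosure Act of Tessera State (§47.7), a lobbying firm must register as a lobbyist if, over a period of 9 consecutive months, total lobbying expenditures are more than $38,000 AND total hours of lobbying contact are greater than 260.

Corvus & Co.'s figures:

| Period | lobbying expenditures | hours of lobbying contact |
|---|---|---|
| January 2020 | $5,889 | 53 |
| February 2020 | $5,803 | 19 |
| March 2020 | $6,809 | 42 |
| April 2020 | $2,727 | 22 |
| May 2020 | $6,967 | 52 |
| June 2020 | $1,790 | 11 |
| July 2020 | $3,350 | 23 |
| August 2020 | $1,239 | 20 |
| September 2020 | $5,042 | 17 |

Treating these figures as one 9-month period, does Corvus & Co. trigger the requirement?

Total lobbying expenditures: $5,889 + $5,803 + $6,809 + $2,727 + $6,967 + $1,790 + $3,350 + $1,239 + $5,042 = $39,616 (> $38,000).
Total hours of lobbying contact: 53 + 19 + 42 + 22 + 52 + 11 + 23 + 20 + 17 = 259 (≤ 260).
The test is 'and': the rule requires both, and at least one is not exceeded.

No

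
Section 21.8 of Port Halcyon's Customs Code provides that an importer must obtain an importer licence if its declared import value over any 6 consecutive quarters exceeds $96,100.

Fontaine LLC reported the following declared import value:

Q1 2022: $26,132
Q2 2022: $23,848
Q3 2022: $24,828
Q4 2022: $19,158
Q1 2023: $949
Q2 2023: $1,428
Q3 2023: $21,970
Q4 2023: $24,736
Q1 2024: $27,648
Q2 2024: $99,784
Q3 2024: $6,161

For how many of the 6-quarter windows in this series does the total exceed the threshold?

3

Q1 2022–Q2 2023: $26,132 + $23,848 + $24,828 + $19,158 + $949 + $1,428 = $96,343 (over)
Q2 2022–Q3 2023: $23,848 + $24,828 + $19,158 + $949 + $1,428 + $21,970 = $92,181 (under)
Q3 2022–Q4 2023: $24,828 + $19,158 + $949 + $1,428 + $21,970 + $24,736 = $93,069 (under)
Q4 2022–Q1 2024: $19,158 + $949 + $1,428 + $21,970 + $24,736 + $27,648 = $95,889 (under)
Q1 2023–Q2 2024: $949 + $1,428 + $21,970 + $24,736 + $27,648 + $99,784 = $176,515 (over)
Q2 2023–Q3 2024: $1,428 + $21,970 + $24,736 + $27,648 + $99,784 + $6,161 = $181,727 (over)
3 windows exceed the threshold.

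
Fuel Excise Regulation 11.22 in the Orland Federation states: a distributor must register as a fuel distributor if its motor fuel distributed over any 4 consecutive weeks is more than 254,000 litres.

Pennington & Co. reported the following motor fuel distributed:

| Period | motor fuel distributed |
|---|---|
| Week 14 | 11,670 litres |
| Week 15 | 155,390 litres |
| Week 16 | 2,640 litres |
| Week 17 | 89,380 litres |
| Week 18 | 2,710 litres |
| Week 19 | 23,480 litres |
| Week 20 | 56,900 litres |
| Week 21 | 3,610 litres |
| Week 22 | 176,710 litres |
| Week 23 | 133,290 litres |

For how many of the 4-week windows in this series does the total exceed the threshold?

3

Week 14–Week 17: 11,670 litres + 155,390 litres + 2,640 litres + 89,380 litres = 259,080 litres (over)
Week 15–Week 18: 155,390 litres + 2,640 litres + 89,380 litres + 2,710 litres = 250,120 litres (under)
Week 16–Week 19: 2,640 litres + 89,380 litres + 2,710 litres + 23,480 litres = 118,210 litres (under)
Week 17–Week 20: 89,380 litres + 2,710 litres + 23,480 litres + 56,900 litres = 172,470 litres (under)
Week 18–Week 21: 2,710 litres + 23,480 litres + 56,900 litres + 3,610 litres = 86,700 litres (under)
Week 19–Week 22: 23,480 litres + 56,900 litres + 3,610 litres + 176,710 litres = 260,700 litres (over)
Week 20–Week 23: 56,900 litres + 3,610 litres + 176,710 litres + 133,290 litres = 370,510 litres (over)
3 windows exceed the threshold.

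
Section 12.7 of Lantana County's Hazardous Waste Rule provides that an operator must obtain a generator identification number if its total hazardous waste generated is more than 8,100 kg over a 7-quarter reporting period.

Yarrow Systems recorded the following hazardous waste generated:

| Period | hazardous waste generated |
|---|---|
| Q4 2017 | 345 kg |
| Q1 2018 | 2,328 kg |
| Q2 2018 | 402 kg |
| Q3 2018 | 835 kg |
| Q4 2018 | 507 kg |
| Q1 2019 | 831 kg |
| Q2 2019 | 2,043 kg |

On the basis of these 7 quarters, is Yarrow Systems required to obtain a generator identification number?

Total hazardous waste generated: 345 kg + 2,328 kg + 402 kg + 835 kg + 507 kg + 831 kg + 2,043 kg = 7,291 kg.
7,291 kg ≤ 8,100 kg, so the threshold is not exceeded.

No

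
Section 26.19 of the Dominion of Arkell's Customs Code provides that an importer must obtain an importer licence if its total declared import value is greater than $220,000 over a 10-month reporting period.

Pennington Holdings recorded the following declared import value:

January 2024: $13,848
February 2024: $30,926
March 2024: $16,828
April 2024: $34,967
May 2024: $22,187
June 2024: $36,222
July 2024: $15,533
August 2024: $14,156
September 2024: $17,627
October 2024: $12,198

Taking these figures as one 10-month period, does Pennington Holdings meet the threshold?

No

Total declared import value: $13,848 + $30,926 + $16,828 + $34,967 + $22,187 + $36,222 + $15,533 + $14,156 + $17,627 + $12,198 = $214,492.
$214,492 ≤ $220,000, so the threshold is not exceeded.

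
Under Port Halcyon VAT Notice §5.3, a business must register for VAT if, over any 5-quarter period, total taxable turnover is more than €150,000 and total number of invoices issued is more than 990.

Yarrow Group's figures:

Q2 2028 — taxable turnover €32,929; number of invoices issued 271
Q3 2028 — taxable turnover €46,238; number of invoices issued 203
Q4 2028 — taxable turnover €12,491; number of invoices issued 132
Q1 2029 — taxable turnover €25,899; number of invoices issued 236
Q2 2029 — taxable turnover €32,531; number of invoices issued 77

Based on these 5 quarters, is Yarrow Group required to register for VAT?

Total taxable turnover: €32,929 + €46,238 + €12,491 + €25,899 + €32,531 = €150,088 (> €150,000).
Total number of invoices issued: 271 + 203 + 132 + 236 + 77 = 919 (≤ 990).
The test is 'and': the rule requires both, and at least one is not exceeded.

No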